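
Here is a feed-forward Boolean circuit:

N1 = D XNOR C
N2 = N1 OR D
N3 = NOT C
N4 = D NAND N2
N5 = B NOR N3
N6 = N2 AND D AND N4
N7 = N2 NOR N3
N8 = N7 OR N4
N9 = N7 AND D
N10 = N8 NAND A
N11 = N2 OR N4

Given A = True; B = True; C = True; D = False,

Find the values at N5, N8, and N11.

N5 = False  N8 = True  N11 = True

N1 = D XNOR C = False XNOR True = False
N2 = N1 OR D = False OR False = False
N3 = NOT C = NOT True = False
N4 = D NAND N2 = False NAND False = True
N5 = B NOR N3 = True NOR False = False
N7 = N2 NOR N3 = False NOR False = True
N8 = N7 OR N4 = True OR True = True
N11 = N2 OR N4 = False OR True = True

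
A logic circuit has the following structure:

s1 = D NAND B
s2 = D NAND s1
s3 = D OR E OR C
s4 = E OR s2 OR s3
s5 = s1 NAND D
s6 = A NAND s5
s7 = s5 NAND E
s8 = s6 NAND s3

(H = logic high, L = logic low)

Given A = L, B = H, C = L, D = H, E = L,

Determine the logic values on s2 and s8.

s1 = D NAND B = H NAND H = L
s2 = D NAND s1 = H NAND L = H
s3 = D OR E OR C = H OR L OR L = H
s5 = s1 NAND D = L NAND H = H
s6 = A NAND s5 = L NAND H = H
s8 = s6 NAND s3 = H NAND H = L

s2 = H, s8 = L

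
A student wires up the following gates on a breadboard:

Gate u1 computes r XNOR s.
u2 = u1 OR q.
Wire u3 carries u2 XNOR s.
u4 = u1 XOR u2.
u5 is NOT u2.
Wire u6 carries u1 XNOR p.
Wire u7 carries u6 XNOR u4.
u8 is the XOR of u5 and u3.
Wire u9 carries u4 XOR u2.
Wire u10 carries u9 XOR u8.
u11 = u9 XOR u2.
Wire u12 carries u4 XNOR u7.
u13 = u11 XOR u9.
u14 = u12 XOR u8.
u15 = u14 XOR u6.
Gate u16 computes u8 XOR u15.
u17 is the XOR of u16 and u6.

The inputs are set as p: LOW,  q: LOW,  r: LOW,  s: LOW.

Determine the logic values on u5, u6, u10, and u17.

u5 = LOW; u6 = LOW; u10 = HIGH; u17 = LOW

u1 = r XNOR s = LOW XNOR LOW = HIGH
u2 = u1 OR q = HIGH OR LOW = HIGH
u3 = u2 XNOR s = HIGH XNOR LOW = LOW
u4 = u1 XOR u2 = HIGH XOR HIGH = LOW
u5 = NOT u2 = NOT HIGH = LOW
u6 = u1 XNOR p = HIGH XNOR LOW = LOW
u7 = u6 XNOR u4 = LOW XNOR LOW = HIGH
u8 = u5 XOR u3 = LOW XOR LOW = LOW
u9 = u4 XOR u2 = LOW XOR HIGH = HIGH
u10 = u9 XOR u8 = HIGH XOR LOW = HIGH
u12 = u4 XNOR u7 = LOW XNOR HIGH = LOW
u14 = u12 XOR u8 = LOW XOR LOW = LOW
u15 = u14 XOR u6 = LOW XOR LOW = LOW
u16 = u8 XOR u15 = LOW XOR LOW = LOW
u17 = u16 XOR u6 = LOW XOR LOW = LOW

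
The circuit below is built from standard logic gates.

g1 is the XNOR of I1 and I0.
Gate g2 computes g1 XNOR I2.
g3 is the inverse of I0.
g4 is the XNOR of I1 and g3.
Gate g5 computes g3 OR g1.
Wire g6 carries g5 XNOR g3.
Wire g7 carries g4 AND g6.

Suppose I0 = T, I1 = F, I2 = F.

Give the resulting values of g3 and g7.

g3 = F  g7 = T

g1 = I1 XNOR I0 = F XNOR T = F
g3 = NOT I0 = NOT T = F
g4 = I1 XNOR g3 = F XNOR F = T
g5 = g3 OR g1 = F OR F = F
g6 = g5 XNOR g3 = F XNOR F = T
g7 = g4 AND g6 = T AND T = T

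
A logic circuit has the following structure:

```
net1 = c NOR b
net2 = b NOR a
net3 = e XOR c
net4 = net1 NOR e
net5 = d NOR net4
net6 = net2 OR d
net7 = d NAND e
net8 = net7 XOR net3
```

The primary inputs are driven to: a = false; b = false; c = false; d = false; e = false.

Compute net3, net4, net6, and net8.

net3 = false, net4 = false, net6 = true, net8 = true

net1 = c NOR b = false NOR false = true
net2 = b NOR a = false NOR false = true
net3 = e XOR c = false XOR false = false
net4 = net1 NOR e = true NOR false = false
net6 = net2 OR d = true OR false = true
net7 = d NAND e = false NAND false = true
net8 = net7 XOR net3 = true XOR false = true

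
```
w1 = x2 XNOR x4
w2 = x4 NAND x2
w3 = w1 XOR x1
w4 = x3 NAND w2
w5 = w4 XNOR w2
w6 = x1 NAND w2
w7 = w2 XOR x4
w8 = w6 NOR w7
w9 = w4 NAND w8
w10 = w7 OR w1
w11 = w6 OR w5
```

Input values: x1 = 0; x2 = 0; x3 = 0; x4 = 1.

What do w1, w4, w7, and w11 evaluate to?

w1 = x2 XNOR x4 = 0 XNOR 1 = 0
w2 = x4 NAND x2 = 1 NAND 0 = 1
w4 = x3 NAND w2 = 0 NAND 1 = 1
w5 = w4 XNOR w2 = 1 XNOR 1 = 1
w6 = x1 NAND w2 = 0 NAND 1 = 1
w7 = w2 XOR x4 = 1 XOR 1 = 0
w11 = w6 OR w5 = 1 OR 1 = 1

w1 = 0, w4 = 1, w7 = 0, w11 = 1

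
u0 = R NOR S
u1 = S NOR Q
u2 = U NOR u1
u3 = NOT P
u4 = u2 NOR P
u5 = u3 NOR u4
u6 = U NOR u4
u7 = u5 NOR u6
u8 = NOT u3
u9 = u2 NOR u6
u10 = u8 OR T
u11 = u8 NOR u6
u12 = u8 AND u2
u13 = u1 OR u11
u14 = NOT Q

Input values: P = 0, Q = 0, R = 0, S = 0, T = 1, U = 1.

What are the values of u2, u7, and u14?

u1 = S NOR Q = 0 NOR 0 = 1
u2 = U NOR u1 = 1 NOR 1 = 0
u3 = NOT P = NOT 0 = 1
u4 = u2 NOR P = 0 NOR 0 = 1
u5 = u3 NOR u4 = 1 NOR 1 = 0
u6 = U NOR u4 = 1 NOR 1 = 0
u7 = u5 NOR u6 = 0 NOR 0 = 1
u14 = NOT Q = NOT 0 = 1

u2 = 0; u7 = 1; u14 = 1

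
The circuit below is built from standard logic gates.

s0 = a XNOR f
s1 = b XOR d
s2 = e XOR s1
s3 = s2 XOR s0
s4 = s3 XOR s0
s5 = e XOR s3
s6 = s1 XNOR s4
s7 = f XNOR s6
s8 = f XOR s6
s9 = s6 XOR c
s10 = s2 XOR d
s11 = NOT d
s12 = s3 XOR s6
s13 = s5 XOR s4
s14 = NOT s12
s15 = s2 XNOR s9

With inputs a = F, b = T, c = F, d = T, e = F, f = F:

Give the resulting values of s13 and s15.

s13 = T; s15 = F

s0 = a XNOR f = F XNOR F = T
s1 = b XOR d = T XOR T = F
s2 = e XOR s1 = F XOR F = F
s3 = s2 XOR s0 = F XOR T = T
s4 = s3 XOR s0 = T XOR T = F
s5 = e XOR s3 = F XOR T = T
s6 = s1 XNOR s4 = F XNOR F = T
s9 = s6 XOR c = T XOR F = T
s13 = s5 XOR s4 = T XOR F = T
s15 = s2 XNOR s9 = F XNOR T = F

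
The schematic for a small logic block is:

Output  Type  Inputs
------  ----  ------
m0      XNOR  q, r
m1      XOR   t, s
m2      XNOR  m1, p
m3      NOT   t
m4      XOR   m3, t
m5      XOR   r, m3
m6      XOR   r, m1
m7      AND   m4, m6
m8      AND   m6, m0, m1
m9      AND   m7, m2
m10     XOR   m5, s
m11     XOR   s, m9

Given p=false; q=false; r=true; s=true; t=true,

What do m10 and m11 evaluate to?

m10 = false  m11 = false

m1 = t XOR s = true XOR true = false
m2 = m1 XNOR p = false XNOR false = true
m3 = NOT t = NOT true = false
m4 = m3 XOR t = false XOR true = true
m5 = r XOR m3 = true XOR false = true
m6 = r XOR m1 = true XOR false = true
m7 = m4 AND m6 = true AND true = true
m9 = m7 AND m2 = true AND true = true
m10 = m5 XOR s = true XOR true = false
m11 = s XOR m9 = true XOR true = false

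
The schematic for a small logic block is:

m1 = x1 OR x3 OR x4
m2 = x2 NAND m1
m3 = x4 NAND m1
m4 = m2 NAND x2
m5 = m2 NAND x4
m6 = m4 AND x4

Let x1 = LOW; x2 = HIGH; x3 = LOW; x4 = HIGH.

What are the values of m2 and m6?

m2 = LOW, m6 = HIGH

m1 = x1 OR x3 OR x4 = LOW OR LOW OR HIGH = HIGH
m2 = x2 NAND m1 = HIGH NAND HIGH = LOW
m4 = m2 NAND x2 = LOW NAND HIGH = HIGH
m6 = m4 AND x4 = HIGH AND HIGH = HIGH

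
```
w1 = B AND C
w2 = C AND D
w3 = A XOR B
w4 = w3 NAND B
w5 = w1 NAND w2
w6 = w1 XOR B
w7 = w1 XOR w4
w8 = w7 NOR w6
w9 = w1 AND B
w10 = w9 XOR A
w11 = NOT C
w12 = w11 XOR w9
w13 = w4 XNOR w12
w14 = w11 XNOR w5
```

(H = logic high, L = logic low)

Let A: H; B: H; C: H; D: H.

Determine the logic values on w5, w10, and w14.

w5 = L; w10 = L; w14 = H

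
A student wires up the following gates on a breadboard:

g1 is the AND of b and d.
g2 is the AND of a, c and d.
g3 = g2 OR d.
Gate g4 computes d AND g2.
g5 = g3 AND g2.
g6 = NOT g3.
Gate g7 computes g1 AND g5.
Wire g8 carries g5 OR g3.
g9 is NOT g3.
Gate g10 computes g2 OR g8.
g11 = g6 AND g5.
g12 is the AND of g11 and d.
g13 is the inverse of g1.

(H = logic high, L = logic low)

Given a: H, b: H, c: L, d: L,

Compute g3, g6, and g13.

g3 = L, g6 = H, g13 = H

g1 = b AND d = H AND L = L
g2 = a AND c AND d = H AND L AND L = L
g3 = g2 OR d = L OR L = L
g6 = NOT g3 = NOT L = H
g13 = NOT g1 = NOT L = H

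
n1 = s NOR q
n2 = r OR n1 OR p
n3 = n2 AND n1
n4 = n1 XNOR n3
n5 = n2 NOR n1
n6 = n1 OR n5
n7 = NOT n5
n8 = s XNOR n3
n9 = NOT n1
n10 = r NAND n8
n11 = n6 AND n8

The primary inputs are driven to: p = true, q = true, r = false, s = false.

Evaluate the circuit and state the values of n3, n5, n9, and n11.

n3 = false, n5 = false, n9 = true, n11 = false

n1 = s NOR q = false NOR true = false
n2 = r OR n1 OR p = false OR false OR true = true
n3 = n2 AND n1 = true AND false = false
n5 = n2 NOR n1 = true NOR false = false
n6 = n1 OR n5 = false OR false = false
n8 = s XNOR n3 = false XNOR false = true
n9 = NOT n1 = NOT false = true
n11 = n6 AND n8 = false AND true = false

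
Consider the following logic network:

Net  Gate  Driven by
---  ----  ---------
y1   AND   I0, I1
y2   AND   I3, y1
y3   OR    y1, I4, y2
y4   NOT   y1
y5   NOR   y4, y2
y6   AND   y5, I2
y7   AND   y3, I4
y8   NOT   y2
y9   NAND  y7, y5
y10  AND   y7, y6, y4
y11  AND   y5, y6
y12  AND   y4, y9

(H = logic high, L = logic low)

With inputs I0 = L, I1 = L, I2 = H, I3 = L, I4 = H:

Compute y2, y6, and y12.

y2 = L, y6 = L, y12 = H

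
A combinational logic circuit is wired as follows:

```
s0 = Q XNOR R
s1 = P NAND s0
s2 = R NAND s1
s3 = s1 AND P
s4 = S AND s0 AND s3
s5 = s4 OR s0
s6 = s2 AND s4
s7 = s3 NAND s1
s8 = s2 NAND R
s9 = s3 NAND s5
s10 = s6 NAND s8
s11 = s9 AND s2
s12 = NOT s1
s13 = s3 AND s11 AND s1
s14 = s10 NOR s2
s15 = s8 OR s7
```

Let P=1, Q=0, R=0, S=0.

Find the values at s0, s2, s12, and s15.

s0 = 1, s2 = 1, s12 = 1, s15 = 1

s0 = Q XNOR R = 0 XNOR 0 = 1
s1 = P NAND s0 = 1 NAND 1 = 0
s2 = R NAND s1 = 0 NAND 0 = 1
s3 = s1 AND P = 0 AND 1 = 0
s7 = s3 NAND s1 = 0 NAND 0 = 1
s8 = s2 NAND R = 1 NAND 0 = 1
s12 = NOT s1 = NOT 0 = 1
s15 = s8 OR s7 = 1 OR 1 = 1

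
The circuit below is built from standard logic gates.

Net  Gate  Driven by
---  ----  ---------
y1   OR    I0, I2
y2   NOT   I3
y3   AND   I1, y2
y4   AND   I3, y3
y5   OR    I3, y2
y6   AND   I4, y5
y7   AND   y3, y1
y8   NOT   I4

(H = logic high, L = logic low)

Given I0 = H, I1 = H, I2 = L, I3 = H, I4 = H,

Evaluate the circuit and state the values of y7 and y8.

y1 = I0 OR I2 = H OR L = H
y2 = NOT I3 = NOT H = L
y3 = I1 AND y2 = H AND L = L
y7 = y3 AND y1 = L AND H = L
y8 = NOT I4 = NOT H = L

y7 = L; y8 = L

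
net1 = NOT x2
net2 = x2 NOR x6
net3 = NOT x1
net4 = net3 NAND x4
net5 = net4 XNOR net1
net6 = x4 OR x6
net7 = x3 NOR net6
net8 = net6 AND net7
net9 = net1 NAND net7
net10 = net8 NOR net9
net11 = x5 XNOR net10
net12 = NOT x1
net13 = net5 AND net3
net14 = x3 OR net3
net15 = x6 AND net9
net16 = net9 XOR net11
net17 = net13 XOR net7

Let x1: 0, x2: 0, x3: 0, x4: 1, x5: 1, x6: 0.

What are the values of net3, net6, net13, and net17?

net3 = 1, net6 = 1, net13 = 0, net17 = 0

net1 = NOT x2 = NOT 0 = 1
net3 = NOT x1 = NOT 0 = 1
net4 = net3 NAND x4 = 1 NAND 1 = 0
net5 = net4 XNOR net1 = 0 XNOR 1 = 0
net6 = x4 OR x6 = 1 OR 0 = 1
net7 = x3 NOR net6 = 0 NOR 1 = 0
net13 = net5 AND net3 = 0 AND 1 = 0
net17 = net13 XOR net7 = 0 XOR 0 = 0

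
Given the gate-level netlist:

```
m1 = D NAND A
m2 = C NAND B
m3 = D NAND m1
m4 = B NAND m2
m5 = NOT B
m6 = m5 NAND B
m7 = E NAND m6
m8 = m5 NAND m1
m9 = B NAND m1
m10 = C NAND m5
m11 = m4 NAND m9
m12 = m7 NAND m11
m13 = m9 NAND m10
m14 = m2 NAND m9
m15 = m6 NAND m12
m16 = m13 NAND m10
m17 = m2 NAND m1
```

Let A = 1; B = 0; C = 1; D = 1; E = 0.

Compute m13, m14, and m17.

m13 = 1, m14 = 0, m17 = 1

m1 = D NAND A = 1 NAND 1 = 0
m2 = C NAND B = 1 NAND 0 = 1
m5 = NOT B = NOT 0 = 1
m9 = B NAND m1 = 0 NAND 0 = 1
m10 = C NAND m5 = 1 NAND 1 = 0
m13 = m9 NAND m10 = 1 NAND 0 = 1
m14 = m2 NAND m9 = 1 NAND 1 = 0
m17 = m2 NAND m1 = 1 NAND 0 = 1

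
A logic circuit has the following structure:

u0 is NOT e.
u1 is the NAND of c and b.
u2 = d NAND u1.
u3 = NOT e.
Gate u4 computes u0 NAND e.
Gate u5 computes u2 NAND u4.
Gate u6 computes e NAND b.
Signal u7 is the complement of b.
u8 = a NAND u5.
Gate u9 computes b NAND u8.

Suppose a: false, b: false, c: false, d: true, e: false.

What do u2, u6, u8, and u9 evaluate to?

u0 = NOT e = NOT false = true
u1 = c NAND b = false NAND false = true
u2 = d NAND u1 = true NAND true = false
u4 = u0 NAND e = true NAND false = true
u5 = u2 NAND u4 = false NAND true = true
u6 = e NAND b = false NAND false = true
u8 = a NAND u5 = false NAND true = true
u9 = b NAND u8 = false NAND true = true

u2 = false, u6 = true, u8 = true, u9 = true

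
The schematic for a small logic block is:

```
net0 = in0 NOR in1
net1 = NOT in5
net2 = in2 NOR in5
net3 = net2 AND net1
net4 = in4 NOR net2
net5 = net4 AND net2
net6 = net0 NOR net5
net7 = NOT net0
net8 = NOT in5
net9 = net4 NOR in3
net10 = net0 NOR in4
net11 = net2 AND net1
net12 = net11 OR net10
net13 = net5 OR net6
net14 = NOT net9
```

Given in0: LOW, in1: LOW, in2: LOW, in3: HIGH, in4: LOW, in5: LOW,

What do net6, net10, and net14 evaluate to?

net6 = LOW  net10 = LOW  net14 = HIGH

net0 = in0 NOR in1 = LOW NOR LOW = HIGH
net2 = in2 NOR in5 = LOW NOR LOW = HIGH
net4 = in4 NOR net2 = LOW NOR HIGH = LOW
net5 = net4 AND net2 = LOW AND HIGH = LOW
net6 = net0 NOR net5 = HIGH NOR LOW = LOW
net9 = net4 NOR in3 = LOW NOR HIGH = LOW
net10 = net0 NOR in4 = HIGH NOR LOW = LOW
net14 = NOT net9 = NOT LOW = HIGH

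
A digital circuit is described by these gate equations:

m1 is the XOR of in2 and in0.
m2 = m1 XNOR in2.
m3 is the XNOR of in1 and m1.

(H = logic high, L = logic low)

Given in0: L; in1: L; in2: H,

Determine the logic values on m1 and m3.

m1 = in2 XOR in0 = H XOR L = H
m3 = in1 XNOR m1 = L XNOR H = L

m1 = H, m3 = L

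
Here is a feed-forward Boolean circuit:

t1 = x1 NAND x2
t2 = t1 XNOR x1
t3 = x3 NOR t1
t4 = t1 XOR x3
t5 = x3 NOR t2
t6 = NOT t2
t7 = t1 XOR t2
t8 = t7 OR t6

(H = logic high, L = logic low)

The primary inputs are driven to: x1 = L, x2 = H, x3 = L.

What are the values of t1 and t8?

t1 = x1 NAND x2 = L NAND H = H
t2 = t1 XNOR x1 = H XNOR L = L
t6 = NOT t2 = NOT L = H
t7 = t1 XOR t2 = H XOR L = H
t8 = t7 OR t6 = H OR H = H

t1 = H, t8 = H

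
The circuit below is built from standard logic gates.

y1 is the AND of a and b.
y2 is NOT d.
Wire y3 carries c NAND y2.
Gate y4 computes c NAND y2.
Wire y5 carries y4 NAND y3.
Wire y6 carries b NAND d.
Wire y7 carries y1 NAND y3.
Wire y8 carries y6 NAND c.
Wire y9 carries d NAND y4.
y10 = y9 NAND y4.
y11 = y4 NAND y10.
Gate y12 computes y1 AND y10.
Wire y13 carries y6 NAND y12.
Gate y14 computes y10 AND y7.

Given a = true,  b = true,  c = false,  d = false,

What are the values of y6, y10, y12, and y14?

y1 = a AND b = true AND true = true
y2 = NOT d = NOT false = true
y3 = c NAND y2 = false NAND true = true
y4 = c NAND y2 = false NAND true = true
y6 = b NAND d = true NAND false = true
y7 = y1 NAND y3 = true NAND true = false
y9 = d NAND y4 = false NAND true = true
y10 = y9 NAND y4 = true NAND true = false
y12 = y1 AND y10 = true AND false = false
y14 = y10 AND y7 = false AND false = false

y6 = true, y10 = false, y12 = false, y14 = false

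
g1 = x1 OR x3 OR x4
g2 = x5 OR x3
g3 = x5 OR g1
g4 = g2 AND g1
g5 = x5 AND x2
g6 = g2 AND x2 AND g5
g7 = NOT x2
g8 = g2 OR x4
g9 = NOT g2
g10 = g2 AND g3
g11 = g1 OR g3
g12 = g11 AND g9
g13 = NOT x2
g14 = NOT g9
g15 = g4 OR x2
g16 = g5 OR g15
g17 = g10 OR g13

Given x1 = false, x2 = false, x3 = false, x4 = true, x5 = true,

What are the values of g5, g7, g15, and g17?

g5 = false, g7 = true, g15 = true, g17 = true

g1 = x1 OR x3 OR x4 = false OR false OR true = true
g2 = x5 OR x3 = true OR false = true
g3 = x5 OR g1 = true OR true = true
g4 = g2 AND g1 = true AND true = true
g5 = x5 AND x2 = true AND false = false
g7 = NOT x2 = NOT false = true
g10 = g2 AND g3 = true AND true = true
g13 = NOT x2 = NOT false = true
g15 = g4 OR x2 = true OR false = true
g17 = g10 OR g13 = true OR true = true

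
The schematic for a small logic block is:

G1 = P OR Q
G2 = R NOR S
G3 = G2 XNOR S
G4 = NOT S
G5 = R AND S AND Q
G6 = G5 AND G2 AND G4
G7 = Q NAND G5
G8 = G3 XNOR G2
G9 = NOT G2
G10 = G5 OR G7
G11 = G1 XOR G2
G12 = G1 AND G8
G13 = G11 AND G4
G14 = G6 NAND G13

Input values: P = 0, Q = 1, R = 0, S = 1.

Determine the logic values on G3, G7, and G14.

G1 = P OR Q = 0 OR 1 = 1
G2 = R NOR S = 0 NOR 1 = 0
G3 = G2 XNOR S = 0 XNOR 1 = 0
G4 = NOT S = NOT 1 = 0
G5 = R AND S AND Q = 0 AND 1 AND 1 = 0
G6 = G5 AND G2 AND G4 = 0 AND 0 AND 0 = 0
G7 = Q NAND G5 = 1 NAND 0 = 1
G11 = G1 XOR G2 = 1 XOR 0 = 1
G13 = G11 AND G4 = 1 AND 0 = 0
G14 = G6 NAND G13 = 0 NAND 0 = 1

G3 = 0, G7 = 1, G14 = 1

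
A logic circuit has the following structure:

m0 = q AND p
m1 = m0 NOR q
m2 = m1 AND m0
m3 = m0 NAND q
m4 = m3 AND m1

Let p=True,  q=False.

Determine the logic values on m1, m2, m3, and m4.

m1 = True, m2 = False, m3 = True, m4 = True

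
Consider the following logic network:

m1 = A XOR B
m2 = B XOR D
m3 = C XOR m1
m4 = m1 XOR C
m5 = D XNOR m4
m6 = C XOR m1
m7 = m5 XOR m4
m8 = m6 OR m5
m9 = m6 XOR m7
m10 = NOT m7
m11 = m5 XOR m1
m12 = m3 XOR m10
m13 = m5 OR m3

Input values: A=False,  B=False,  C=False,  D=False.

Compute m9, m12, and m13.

m1 = A XOR B = False XOR False = False
m3 = C XOR m1 = False XOR False = False
m4 = m1 XOR C = False XOR False = False
m5 = D XNOR m4 = False XNOR False = True
m6 = C XOR m1 = False XOR False = False
m7 = m5 XOR m4 = True XOR False = True
m9 = m6 XOR m7 = False XOR True = True
m10 = NOT m7 = NOT True = False
m12 = m3 XOR m10 = False XOR False = False
m13 = m5 OR m3 = True OR False = True

m9 = True, m12 = False, m13 = True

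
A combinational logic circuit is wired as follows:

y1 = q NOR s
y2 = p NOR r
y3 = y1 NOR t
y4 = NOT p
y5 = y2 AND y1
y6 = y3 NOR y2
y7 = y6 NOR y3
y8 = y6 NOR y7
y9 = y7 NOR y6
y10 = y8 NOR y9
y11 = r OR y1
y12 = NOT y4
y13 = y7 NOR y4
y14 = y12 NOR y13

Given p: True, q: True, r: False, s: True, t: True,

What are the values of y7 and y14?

y7 = False, y14 = False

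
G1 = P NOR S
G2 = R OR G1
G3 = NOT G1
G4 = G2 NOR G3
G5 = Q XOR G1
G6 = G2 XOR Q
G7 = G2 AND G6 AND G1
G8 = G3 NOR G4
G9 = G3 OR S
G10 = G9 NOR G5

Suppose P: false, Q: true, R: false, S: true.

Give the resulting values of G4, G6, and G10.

G4 = false, G6 = true, G10 = false

G1 = P NOR S = false NOR true = false
G2 = R OR G1 = false OR false = false
G3 = NOT G1 = NOT false = true
G4 = G2 NOR G3 = false NOR true = false
G5 = Q XOR G1 = true XOR false = true
G6 = G2 XOR Q = false XOR true = true
G9 = G3 OR S = true OR true = true
G10 = G9 NOR G5 = true NOR true = false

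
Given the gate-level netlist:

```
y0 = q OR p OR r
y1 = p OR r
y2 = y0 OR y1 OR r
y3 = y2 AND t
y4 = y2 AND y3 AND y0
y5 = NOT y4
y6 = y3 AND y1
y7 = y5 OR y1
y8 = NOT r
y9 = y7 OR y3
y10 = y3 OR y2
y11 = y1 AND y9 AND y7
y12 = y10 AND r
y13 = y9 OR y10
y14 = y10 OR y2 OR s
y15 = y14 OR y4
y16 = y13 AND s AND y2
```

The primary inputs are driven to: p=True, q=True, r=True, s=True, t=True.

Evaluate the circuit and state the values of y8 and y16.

y8 = False, y16 = True

y0 = q OR p OR r = True OR True OR True = True
y1 = p OR r = True OR True = True
y2 = y0 OR y1 OR r = True OR True OR True = True
y3 = y2 AND t = True AND True = True
y4 = y2 AND y3 AND y0 = True AND True AND True = True
y5 = NOT y4 = NOT True = False
y7 = y5 OR y1 = False OR True = True
y8 = NOT r = NOT True = False
y9 = y7 OR y3 = True OR True = True
y10 = y3 OR y2 = True OR True = True
y13 = y9 OR y10 = True OR True = True
y16 = y13 AND s AND y2 = True AND True AND True = True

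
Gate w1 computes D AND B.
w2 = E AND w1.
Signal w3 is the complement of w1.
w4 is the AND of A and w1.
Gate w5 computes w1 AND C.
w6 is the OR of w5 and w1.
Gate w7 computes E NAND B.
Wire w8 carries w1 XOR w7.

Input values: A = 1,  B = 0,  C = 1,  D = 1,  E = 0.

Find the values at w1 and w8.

w1 = D AND B = 1 AND 0 = 0
w7 = E NAND B = 0 NAND 0 = 1
w8 = w1 XOR w7 = 0 XOR 1 = 1

w1 = 0, w8 = 1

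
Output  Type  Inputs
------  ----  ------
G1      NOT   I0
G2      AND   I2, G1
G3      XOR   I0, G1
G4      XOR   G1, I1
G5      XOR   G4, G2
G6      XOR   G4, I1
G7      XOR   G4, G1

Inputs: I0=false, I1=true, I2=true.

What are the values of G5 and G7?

G5 = true; G7 = true

G1 = NOT I0 = NOT false = true
G2 = I2 AND G1 = true AND true = true
G4 = G1 XOR I1 = true XOR true = false
G5 = G4 XOR G2 = false XOR true = true
G7 = G4 XOR G1 = false XOR true = true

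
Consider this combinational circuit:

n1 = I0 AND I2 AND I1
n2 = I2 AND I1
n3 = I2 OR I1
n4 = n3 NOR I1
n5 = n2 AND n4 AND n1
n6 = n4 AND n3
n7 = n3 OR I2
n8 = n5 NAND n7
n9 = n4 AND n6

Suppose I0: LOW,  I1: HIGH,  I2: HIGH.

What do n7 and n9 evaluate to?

n7 = HIGH, n9 = LOW

n3 = I2 OR I1 = HIGH OR HIGH = HIGH
n4 = n3 NOR I1 = HIGH NOR HIGH = LOW
n6 = n4 AND n3 = LOW AND HIGH = LOW
n7 = n3 OR I2 = HIGH OR HIGH = HIGH
n9 = n4 AND n6 = LOW AND LOW = LOW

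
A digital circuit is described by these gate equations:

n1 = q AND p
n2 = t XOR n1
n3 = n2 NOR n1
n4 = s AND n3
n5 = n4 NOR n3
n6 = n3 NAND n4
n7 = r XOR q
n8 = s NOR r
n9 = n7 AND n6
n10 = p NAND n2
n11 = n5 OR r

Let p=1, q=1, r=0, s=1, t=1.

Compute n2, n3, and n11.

n2 = 0; n3 = 0; n11 = 1

n1 = q AND p = 1 AND 1 = 1
n2 = t XOR n1 = 1 XOR 1 = 0
n3 = n2 NOR n1 = 0 NOR 1 = 0
n4 = s AND n3 = 1 AND 0 = 0
n5 = n4 NOR n3 = 0 NOR 0 = 1
n11 = n5 OR r = 1 OR 0 = 1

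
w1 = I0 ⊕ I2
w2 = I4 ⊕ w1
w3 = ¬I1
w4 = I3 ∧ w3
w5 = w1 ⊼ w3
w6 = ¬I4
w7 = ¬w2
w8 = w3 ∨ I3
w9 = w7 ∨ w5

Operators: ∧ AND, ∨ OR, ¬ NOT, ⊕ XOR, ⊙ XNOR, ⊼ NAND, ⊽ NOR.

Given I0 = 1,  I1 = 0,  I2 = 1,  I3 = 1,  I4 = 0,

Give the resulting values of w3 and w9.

w3 = 1, w9 = 1

w1 = I0 XOR I2 = 1 XOR 1 = 0
w2 = I4 XOR w1 = 0 XOR 0 = 0
w3 = NOT I1 = NOT 0 = 1
w5 = w1 NAND w3 = 0 NAND 1 = 1
w7 = NOT w2 = NOT 0 = 1
w9 = w7 OR w5 = 1 OR 1 = 1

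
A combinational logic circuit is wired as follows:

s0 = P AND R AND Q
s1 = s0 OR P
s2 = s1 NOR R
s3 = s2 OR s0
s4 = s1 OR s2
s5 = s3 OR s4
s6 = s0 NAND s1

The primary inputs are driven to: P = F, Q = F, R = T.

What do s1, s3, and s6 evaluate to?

s0 = P AND R AND Q = F AND T AND F = F
s1 = s0 OR P = F OR F = F
s2 = s1 NOR R = F NOR T = F
s3 = s2 OR s0 = F OR F = F
s6 = s0 NAND s1 = F NAND F = T

s1 = F, s3 = F, s6 = T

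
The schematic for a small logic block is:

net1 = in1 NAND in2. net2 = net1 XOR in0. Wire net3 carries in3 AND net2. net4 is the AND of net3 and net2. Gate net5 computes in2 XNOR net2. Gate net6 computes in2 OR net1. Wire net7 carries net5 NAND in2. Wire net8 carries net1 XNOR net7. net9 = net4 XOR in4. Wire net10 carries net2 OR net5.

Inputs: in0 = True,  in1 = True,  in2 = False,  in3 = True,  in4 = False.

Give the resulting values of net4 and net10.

net1 = in1 NAND in2 = True NAND False = True
net2 = net1 XOR in0 = True XOR True = False
net3 = in3 AND net2 = True AND False = False
net4 = net3 AND net2 = False AND False = False
net5 = in2 XNOR net2 = False XNOR False = True
net10 = net2 OR net5 = False OR True = True

net4 = False, net10 = True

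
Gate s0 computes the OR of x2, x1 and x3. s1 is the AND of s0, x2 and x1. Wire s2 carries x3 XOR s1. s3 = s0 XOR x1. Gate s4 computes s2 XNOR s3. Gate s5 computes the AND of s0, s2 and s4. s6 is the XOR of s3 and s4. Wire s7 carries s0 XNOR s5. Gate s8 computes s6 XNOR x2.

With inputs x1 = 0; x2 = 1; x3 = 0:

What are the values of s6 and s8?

s0 = x2 OR x1 OR x3 = 1 OR 0 OR 0 = 1
s1 = s0 AND x2 AND x1 = 1 AND 1 AND 0 = 0
s2 = x3 XOR s1 = 0 XOR 0 = 0
s3 = s0 XOR x1 = 1 XOR 0 = 1
s4 = s2 XNOR s3 = 0 XNOR 1 = 0
s6 = s3 XOR s4 = 1 XOR 0 = 1
s8 = s6 XNOR x2 = 1 XNOR 1 = 1

s6 = 1, s8 = 1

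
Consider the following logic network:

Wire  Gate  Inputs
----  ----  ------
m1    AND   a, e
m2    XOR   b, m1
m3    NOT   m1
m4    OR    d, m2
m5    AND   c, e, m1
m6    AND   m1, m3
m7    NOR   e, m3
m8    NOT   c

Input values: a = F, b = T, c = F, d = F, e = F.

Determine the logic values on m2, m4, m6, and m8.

m1 = a AND e = F AND F = F
m2 = b XOR m1 = T XOR F = T
m3 = NOT m1 = NOT F = T
m4 = d OR m2 = F OR T = T
m6 = m1 AND m3 = F AND T = F
m8 = NOT c = NOT F = T

m2 = T, m4 = T, m6 = F, m8 = T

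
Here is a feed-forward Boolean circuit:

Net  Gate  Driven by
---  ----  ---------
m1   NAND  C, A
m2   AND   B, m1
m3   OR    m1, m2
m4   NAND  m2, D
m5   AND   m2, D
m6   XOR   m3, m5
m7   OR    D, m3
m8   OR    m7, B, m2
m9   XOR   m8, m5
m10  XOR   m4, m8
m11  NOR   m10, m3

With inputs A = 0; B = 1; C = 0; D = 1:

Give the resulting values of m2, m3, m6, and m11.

m2 = 1; m3 = 1; m6 = 0; m11 = 0

m1 = C NAND A = 0 NAND 0 = 1
m2 = B AND m1 = 1 AND 1 = 1
m3 = m1 OR m2 = 1 OR 1 = 1
m4 = m2 NAND D = 1 NAND 1 = 0
m5 = m2 AND D = 1 AND 1 = 1
m6 = m3 XOR m5 = 1 XOR 1 = 0
m7 = D OR m3 = 1 OR 1 = 1
m8 = m7 OR B OR m2 = 1 OR 1 OR 1 = 1
m10 = m4 XOR m8 = 0 XOR 1 = 1
m11 = m10 NOR m3 = 1 NOR 1 = 0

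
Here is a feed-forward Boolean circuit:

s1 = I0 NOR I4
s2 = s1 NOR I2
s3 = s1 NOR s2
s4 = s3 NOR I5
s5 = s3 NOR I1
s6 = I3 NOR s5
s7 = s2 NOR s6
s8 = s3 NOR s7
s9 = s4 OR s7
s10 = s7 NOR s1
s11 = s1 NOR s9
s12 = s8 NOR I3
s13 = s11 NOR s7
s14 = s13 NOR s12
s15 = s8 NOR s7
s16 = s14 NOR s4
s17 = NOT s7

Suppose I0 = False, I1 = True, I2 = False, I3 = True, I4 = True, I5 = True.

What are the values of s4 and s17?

s4 = False, s17 = True

s1 = I0 NOR I4 = False NOR True = False
s2 = s1 NOR I2 = False NOR False = True
s3 = s1 NOR s2 = False NOR True = False
s4 = s3 NOR I5 = False NOR True = False
s5 = s3 NOR I1 = False NOR True = False
s6 = I3 NOR s5 = True NOR False = False
s7 = s2 NOR s6 = True NOR False = False
s17 = NOT s7 = NOT False = True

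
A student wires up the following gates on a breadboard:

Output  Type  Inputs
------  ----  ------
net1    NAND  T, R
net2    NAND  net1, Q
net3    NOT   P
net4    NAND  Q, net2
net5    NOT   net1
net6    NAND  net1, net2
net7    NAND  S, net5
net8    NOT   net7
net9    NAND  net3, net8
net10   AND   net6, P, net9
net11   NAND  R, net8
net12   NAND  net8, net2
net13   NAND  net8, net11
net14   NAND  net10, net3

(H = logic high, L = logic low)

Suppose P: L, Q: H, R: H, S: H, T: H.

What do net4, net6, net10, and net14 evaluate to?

net4 = L; net6 = H; net10 = L; net14 = H

net1 = T NAND R = H NAND H = L
net2 = net1 NAND Q = L NAND H = H
net3 = NOT P = NOT L = H
net4 = Q NAND net2 = H NAND H = L
net5 = NOT net1 = NOT L = H
net6 = net1 NAND net2 = L NAND H = H
net7 = S NAND net5 = H NAND H = L
net8 = NOT net7 = NOT L = H
net9 = net3 NAND net8 = H NAND H = L
net10 = net6 AND P AND net9 = H AND L AND L = L
net14 = net10 NAND net3 = L NAND H = H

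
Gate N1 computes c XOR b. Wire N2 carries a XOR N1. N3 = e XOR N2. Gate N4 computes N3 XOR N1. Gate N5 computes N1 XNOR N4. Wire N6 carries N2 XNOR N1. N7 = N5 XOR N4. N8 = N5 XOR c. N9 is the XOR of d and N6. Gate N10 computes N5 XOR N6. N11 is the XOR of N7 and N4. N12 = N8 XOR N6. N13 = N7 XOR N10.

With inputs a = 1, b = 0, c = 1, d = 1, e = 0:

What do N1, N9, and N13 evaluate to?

N1 = 1; N9 = 1; N13 = 1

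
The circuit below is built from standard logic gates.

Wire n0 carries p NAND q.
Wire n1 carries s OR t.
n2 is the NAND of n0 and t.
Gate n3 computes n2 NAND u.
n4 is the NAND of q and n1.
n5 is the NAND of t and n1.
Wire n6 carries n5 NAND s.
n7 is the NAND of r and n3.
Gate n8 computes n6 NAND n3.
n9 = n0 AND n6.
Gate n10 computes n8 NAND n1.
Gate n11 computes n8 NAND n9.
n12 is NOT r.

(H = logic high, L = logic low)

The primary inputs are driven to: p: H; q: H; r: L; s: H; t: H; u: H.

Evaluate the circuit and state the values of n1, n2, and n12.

n0 = p NAND q = H NAND H = L
n1 = s OR t = H OR H = H
n2 = n0 NAND t = L NAND H = H
n12 = NOT r = NOT L = H

n1 = H  n2 = H  n12 = H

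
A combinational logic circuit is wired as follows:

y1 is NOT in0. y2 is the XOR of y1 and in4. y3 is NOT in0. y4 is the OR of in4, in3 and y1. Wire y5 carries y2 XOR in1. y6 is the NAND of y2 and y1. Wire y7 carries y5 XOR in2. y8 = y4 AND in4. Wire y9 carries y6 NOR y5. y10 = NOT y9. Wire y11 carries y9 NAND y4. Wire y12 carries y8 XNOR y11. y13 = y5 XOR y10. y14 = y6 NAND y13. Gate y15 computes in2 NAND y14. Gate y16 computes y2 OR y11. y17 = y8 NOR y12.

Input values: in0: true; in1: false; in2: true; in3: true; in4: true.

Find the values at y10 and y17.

y10 = true; y17 = false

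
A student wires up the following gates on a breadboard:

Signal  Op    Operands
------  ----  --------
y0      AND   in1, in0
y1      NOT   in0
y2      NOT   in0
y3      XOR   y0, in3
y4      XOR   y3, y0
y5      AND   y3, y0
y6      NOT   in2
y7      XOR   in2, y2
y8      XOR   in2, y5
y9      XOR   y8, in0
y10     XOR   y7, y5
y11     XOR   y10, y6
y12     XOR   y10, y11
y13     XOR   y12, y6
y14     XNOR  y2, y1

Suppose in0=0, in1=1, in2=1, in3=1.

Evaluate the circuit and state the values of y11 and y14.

y11 = 0; y14 = 1

y0 = in1 AND in0 = 1 AND 0 = 0
y1 = NOT in0 = NOT 0 = 1
y2 = NOT in0 = NOT 0 = 1
y3 = y0 XOR in3 = 0 XOR 1 = 1
y5 = y3 AND y0 = 1 AND 0 = 0
y6 = NOT in2 = NOT 1 = 0
y7 = in2 XOR y2 = 1 XOR 1 = 0
y10 = y7 XOR y5 = 0 XOR 0 = 0
y11 = y10 XOR y6 = 0 XOR 0 = 0
y14 = y2 XNOR y1 = 1 XNOR 1 = 1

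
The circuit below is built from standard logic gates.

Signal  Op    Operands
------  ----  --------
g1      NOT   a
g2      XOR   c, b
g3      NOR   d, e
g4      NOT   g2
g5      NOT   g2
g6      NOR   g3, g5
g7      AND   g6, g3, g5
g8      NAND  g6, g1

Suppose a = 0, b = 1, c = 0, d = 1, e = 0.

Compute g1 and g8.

g1 = NOT a = NOT 0 = 1
g2 = c XOR b = 0 XOR 1 = 1
g3 = d NOR e = 1 NOR 0 = 0
g5 = NOT g2 = NOT 1 = 0
g6 = g3 NOR g5 = 0 NOR 0 = 1
g8 = g6 NAND g1 = 1 NAND 1 = 0

g1 = 1, g8 = 0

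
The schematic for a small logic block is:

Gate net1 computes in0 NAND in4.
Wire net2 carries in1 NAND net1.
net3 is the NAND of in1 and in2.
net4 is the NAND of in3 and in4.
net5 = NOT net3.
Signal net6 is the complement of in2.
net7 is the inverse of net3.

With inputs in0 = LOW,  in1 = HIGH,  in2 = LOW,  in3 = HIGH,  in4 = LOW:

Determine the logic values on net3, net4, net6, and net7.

net3 = HIGH; net4 = HIGH; net6 = HIGH; net7 = LOW

net3 = in1 NAND in2 = HIGH NAND LOW = HIGH
net4 = in3 NAND in4 = HIGH NAND LOW = HIGH
net6 = NOT in2 = NOT LOW = HIGH
net7 = NOT net3 = NOT HIGH = LOW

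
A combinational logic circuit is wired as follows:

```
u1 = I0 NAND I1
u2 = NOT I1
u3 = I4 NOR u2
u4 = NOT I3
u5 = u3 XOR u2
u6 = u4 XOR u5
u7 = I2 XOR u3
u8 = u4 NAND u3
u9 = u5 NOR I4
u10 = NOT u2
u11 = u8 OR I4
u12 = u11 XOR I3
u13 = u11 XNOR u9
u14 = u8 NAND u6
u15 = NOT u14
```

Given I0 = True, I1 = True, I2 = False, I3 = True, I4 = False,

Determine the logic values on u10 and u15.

u2 = NOT I1 = NOT True = False
u3 = I4 NOR u2 = False NOR False = True
u4 = NOT I3 = NOT True = False
u5 = u3 XOR u2 = True XOR False = True
u6 = u4 XOR u5 = False XOR True = True
u8 = u4 NAND u3 = False NAND True = True
u10 = NOT u2 = NOT False = True
u14 = u8 NAND u6 = True NAND True = False
u15 = NOT u14 = NOT False = True

u10 = True  u15 = True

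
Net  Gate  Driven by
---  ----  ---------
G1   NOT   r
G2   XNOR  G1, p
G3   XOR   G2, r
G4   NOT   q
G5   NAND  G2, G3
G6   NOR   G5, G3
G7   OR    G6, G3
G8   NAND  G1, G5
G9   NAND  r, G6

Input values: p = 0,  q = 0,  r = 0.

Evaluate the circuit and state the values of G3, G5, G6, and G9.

G3 = 0, G5 = 1, G6 = 0, G9 = 1

G1 = NOT r = NOT 0 = 1
G2 = G1 XNOR p = 1 XNOR 0 = 0
G3 = G2 XOR r = 0 XOR 0 = 0
G5 = G2 NAND G3 = 0 NAND 0 = 1
G6 = G5 NOR G3 = 1 NOR 0 = 0
G9 = r NAND G6 = 0 NAND 0 = 1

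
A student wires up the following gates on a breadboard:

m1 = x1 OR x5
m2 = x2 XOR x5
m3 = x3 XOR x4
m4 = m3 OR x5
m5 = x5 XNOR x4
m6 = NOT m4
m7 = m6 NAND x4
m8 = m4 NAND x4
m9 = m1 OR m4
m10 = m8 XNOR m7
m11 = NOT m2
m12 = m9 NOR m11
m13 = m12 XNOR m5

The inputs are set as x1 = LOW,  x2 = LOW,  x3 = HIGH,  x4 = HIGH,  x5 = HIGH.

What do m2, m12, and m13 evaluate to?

m2 = HIGH  m12 = LOW  m13 = LOW

m1 = x1 OR x5 = LOW OR HIGH = HIGH
m2 = x2 XOR x5 = LOW XOR HIGH = HIGH
m3 = x3 XOR x4 = HIGH XOR HIGH = LOW
m4 = m3 OR x5 = LOW OR HIGH = HIGH
m5 = x5 XNOR x4 = HIGH XNOR HIGH = HIGH
m9 = m1 OR m4 = HIGH OR HIGH = HIGH
m11 = NOT m2 = NOT HIGH = LOW
m12 = m9 NOR m11 = HIGH NOR LOW = LOW
m13 = m12 XNOR m5 = LOW XNOR HIGH = LOW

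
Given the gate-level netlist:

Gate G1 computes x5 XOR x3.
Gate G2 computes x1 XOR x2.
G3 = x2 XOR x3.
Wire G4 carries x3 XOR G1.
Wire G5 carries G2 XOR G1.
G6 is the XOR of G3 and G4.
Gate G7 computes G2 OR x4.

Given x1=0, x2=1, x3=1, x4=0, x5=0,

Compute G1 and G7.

G1 = 1, G7 = 1

G1 = x5 XOR x3 = 0 XOR 1 = 1
G2 = x1 XOR x2 = 0 XOR 1 = 1
G7 = G2 OR x4 = 1 OR 0 = 1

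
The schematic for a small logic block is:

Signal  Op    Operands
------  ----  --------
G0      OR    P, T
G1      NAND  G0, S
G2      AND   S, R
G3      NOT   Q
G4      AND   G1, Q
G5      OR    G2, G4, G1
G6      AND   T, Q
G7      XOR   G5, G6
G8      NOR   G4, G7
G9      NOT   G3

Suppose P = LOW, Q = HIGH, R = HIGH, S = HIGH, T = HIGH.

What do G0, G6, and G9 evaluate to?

G0 = HIGH, G6 = HIGH, G9 = HIGH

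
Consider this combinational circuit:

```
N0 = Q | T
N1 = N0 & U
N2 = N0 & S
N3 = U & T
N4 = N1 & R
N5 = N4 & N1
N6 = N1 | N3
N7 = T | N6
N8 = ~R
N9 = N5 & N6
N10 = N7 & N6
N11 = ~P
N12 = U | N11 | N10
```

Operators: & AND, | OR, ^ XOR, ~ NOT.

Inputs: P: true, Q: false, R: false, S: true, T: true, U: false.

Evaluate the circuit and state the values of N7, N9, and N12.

N7 = true, N9 = false, N12 = false

N0 = Q OR T = false OR true = true
N1 = N0 AND U = true AND false = false
N3 = U AND T = false AND true = false
N4 = N1 AND R = false AND false = false
N5 = N4 AND N1 = false AND false = false
N6 = N1 OR N3 = false OR false = false
N7 = T OR N6 = true OR false = true
N9 = N5 AND N6 = false AND false = false
N10 = N7 AND N6 = true AND false = false
N11 = NOT P = NOT true = false
N12 = U OR N11 OR N10 = false OR false OR false = false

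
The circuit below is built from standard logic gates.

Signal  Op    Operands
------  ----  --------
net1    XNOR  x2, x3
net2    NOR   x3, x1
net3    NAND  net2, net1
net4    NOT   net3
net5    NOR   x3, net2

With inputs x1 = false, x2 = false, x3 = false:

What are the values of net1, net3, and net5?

net1 = true; net3 = false; net5 = false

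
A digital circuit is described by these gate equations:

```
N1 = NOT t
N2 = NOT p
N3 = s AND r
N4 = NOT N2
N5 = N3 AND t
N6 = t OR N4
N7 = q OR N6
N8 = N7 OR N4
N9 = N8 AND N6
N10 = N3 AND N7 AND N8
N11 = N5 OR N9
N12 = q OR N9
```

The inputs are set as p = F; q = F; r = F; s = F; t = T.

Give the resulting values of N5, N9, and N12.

N5 = F, N9 = T, N12 = T

N2 = NOT p = NOT F = T
N3 = s AND r = F AND F = F
N4 = NOT N2 = NOT T = F
N5 = N3 AND t = F AND T = F
N6 = t OR N4 = T OR F = T
N7 = q OR N6 = F OR T = T
N8 = N7 OR N4 = T OR F = T
N9 = N8 AND N6 = T AND T = T
N12 = q OR N9 = F OR T = T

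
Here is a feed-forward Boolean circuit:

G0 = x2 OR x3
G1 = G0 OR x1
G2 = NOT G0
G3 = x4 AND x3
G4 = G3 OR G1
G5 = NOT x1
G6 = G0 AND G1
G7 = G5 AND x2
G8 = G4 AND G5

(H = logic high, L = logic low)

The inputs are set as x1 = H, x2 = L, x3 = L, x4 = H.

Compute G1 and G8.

G0 = x2 OR x3 = L OR L = L
G1 = G0 OR x1 = L OR H = H
G3 = x4 AND x3 = H AND L = L
G4 = G3 OR G1 = L OR H = H
G5 = NOT x1 = NOT H = L
G8 = G4 AND G5 = H AND L = L

G1 = H  G8 = L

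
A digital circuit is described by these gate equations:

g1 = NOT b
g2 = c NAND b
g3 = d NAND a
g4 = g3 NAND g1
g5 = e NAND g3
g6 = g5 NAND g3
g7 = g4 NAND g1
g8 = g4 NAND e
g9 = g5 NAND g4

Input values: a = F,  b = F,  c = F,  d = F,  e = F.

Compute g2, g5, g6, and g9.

g2 = T, g5 = T, g6 = F, g9 = T

g1 = NOT b = NOT F = T
g2 = c NAND b = F NAND F = T
g3 = d NAND a = F NAND F = T
g4 = g3 NAND g1 = T NAND T = F
g5 = e NAND g3 = F NAND T = T
g6 = g5 NAND g3 = T NAND T = F
g9 = g5 NAND g4 = T NAND F = T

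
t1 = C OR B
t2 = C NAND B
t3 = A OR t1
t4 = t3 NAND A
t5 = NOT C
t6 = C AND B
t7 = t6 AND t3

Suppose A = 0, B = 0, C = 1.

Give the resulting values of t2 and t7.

t2 = 1; t7 = 0

t1 = C OR B = 1 OR 0 = 1
t2 = C NAND B = 1 NAND 0 = 1
t3 = A OR t1 = 0 OR 1 = 1
t6 = C AND B = 1 AND 0 = 0
t7 = t6 AND t3 = 0 AND 1 = 0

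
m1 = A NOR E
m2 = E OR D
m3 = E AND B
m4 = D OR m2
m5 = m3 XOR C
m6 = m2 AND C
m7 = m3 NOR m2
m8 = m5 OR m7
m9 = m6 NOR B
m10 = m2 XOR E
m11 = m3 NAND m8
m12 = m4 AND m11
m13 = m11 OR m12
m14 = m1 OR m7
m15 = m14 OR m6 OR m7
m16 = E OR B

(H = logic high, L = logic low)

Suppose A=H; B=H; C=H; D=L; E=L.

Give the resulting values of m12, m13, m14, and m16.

m1 = A NOR E = H NOR L = L
m2 = E OR D = L OR L = L
m3 = E AND B = L AND H = L
m4 = D OR m2 = L OR L = L
m5 = m3 XOR C = L XOR H = H
m7 = m3 NOR m2 = L NOR L = H
m8 = m5 OR m7 = H OR H = H
m11 = m3 NAND m8 = L NAND H = H
m12 = m4 AND m11 = L AND H = L
m13 = m11 OR m12 = H OR L = H
m14 = m1 OR m7 = L OR H = H
m16 = E OR B = L OR H = H

m12 = L, m13 = H, m14 = H, m16 = H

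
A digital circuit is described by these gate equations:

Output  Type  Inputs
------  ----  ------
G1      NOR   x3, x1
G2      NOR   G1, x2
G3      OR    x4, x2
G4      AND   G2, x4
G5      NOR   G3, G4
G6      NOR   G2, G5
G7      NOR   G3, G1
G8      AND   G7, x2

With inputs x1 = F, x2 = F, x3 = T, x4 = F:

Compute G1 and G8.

G1 = F, G8 = F

G1 = x3 NOR x1 = T NOR F = F
G3 = x4 OR x2 = F OR F = F
G7 = G3 NOR G1 = F NOR F = T
G8 = G7 AND x2 = T AND F = F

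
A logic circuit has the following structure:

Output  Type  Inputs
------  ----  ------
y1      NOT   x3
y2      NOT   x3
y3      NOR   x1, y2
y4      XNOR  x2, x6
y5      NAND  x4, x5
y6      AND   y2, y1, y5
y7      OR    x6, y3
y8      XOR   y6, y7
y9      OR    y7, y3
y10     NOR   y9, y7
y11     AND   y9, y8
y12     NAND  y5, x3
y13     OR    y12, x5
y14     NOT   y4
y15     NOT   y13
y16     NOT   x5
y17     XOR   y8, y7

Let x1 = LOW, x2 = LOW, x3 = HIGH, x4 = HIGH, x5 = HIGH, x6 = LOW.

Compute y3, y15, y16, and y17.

y1 = NOT x3 = NOT HIGH = LOW
y2 = NOT x3 = NOT HIGH = LOW
y3 = x1 NOR y2 = LOW NOR LOW = HIGH
y5 = x4 NAND x5 = HIGH NAND HIGH = LOW
y6 = y2 AND y1 AND y5 = LOW AND LOW AND LOW = LOW
y7 = x6 OR y3 = LOW OR HIGH = HIGH
y8 = y6 XOR y7 = LOW XOR HIGH = HIGH
y12 = y5 NAND x3 = LOW NAND HIGH = HIGH
y13 = y12 OR x5 = HIGH OR HIGH = HIGH
y15 = NOT y13 = NOT HIGH = LOW
y16 = NOT x5 = NOT HIGH = LOW
y17 = y8 XOR y7 = HIGH XOR HIGH = LOW

y3 = HIGH; y15 = LOW; y16 = LOW; y17 = LOW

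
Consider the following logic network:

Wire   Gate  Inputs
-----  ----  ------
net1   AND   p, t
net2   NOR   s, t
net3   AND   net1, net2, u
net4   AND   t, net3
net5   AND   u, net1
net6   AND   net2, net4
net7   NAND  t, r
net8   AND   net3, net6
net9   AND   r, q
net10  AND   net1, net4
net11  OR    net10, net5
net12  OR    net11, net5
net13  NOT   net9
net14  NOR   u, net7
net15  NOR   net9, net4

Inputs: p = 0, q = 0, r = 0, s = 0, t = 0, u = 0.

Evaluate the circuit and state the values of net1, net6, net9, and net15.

net1 = 0, net6 = 0, net9 = 0, net15 = 1

net1 = p AND t = 0 AND 0 = 0
net2 = s NOR t = 0 NOR 0 = 1
net3 = net1 AND net2 AND u = 0 AND 1 AND 0 = 0
net4 = t AND net3 = 0 AND 0 = 0
net6 = net2 AND net4 = 1 AND 0 = 0
net9 = r AND q = 0 AND 0 = 0
net15 = net9 NOR net4 = 0 NOR 0 = 1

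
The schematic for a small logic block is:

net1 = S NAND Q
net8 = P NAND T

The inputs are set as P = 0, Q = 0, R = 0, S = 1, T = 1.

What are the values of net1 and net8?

net1 = 1 NAND 0 = 1
net8 = 0 NAND 1 = 1

net1 = 1, net8 = 1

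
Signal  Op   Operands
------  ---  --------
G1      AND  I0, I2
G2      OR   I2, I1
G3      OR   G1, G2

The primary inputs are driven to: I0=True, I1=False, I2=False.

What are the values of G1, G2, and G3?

G1 = False, G2 = False, G3 = False

G1 = I0 AND I2 = True AND False = False
G2 = I2 OR I1 = False OR False = False
G3 = G1 OR G2 = False OR False = False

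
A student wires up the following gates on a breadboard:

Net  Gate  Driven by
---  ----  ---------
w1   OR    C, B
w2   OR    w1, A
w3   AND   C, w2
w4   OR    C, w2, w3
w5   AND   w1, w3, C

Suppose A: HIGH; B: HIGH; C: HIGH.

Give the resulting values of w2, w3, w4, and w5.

w1 = C OR B = HIGH OR HIGH = HIGH
w2 = w1 OR A = HIGH OR HIGH = HIGH
w3 = C AND w2 = HIGH AND HIGH = HIGH
w4 = C OR w2 OR w3 = HIGH OR HIGH OR HIGH = HIGH
w5 = w1 AND w3 AND C = HIGH AND HIGH AND HIGH = HIGH

w2 = HIGH; w3 = HIGH; w4 = HIGH; w5 = HIGH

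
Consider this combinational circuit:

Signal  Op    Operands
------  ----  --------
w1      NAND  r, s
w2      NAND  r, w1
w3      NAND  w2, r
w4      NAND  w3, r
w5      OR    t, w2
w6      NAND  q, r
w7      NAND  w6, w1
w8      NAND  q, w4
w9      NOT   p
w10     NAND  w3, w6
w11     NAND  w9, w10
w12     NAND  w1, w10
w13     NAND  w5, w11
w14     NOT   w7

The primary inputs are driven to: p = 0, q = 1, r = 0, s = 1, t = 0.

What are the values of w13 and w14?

w1 = r NAND s = 0 NAND 1 = 1
w2 = r NAND w1 = 0 NAND 1 = 1
w3 = w2 NAND r = 1 NAND 0 = 1
w5 = t OR w2 = 0 OR 1 = 1
w6 = q NAND r = 1 NAND 0 = 1
w7 = w6 NAND w1 = 1 NAND 1 = 0
w9 = NOT p = NOT 0 = 1
w10 = w3 NAND w6 = 1 NAND 1 = 0
w11 = w9 NAND w10 = 1 NAND 0 = 1
w13 = w5 NAND w11 = 1 NAND 1 = 0
w14 = NOT w7 = NOT 0 = 1

w13 = 0, w14 = 1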